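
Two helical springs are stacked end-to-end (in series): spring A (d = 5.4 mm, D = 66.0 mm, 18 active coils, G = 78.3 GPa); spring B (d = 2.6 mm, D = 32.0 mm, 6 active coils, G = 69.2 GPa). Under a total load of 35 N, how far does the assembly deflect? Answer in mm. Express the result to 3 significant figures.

k_A = Gd⁴/(8D³N_a) = (78.3×10³)(5.4⁴)/(8·66.0³·18) = 1.6082 N/mm
k_B = Gd⁴/(8D³N_a) = (69.2×10³)(2.6⁴)/(8·32.0³·6) = 2.0105 N/mm
Series: 1/k_eq = 1/1.6082 + 1/2.0105 = 1.1192; k_eq = 0.8935 N/mm
δ = F/k_eq = 35/0.8935 = 39.172 mm

39.2 mm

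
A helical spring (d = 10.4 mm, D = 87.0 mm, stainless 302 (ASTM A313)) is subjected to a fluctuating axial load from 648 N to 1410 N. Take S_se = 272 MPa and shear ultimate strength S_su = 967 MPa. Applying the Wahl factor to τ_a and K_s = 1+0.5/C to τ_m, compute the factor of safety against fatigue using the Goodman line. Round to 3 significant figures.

C = D/d = 87.0/10.4 = 8.3654; K_W = (4C−1)/(4C−4)+0.615/C = 1.1753; K_s = 1+0.5/C = 1.0598
F_a = (F_max−F_min)/2 = 381 N; F_m = (F_max+F_min)/2 = 1029 N
τ_a = K_W·8F_aD/(πd³) = 1.1753 × 75.039 = 88.196 MPa
τ_m = K_s·8F_mD/(πd³) = 1.0598 × 202.66 = 214.78 MPa
Goodman: 1/n_f = τ_a/S_se + τ_m/S_su = 88.196/272 + 214.78/967 = 0.32425 + 0.22211 = 0.54636
n_f = 1/0.54636 = 1.83

1.83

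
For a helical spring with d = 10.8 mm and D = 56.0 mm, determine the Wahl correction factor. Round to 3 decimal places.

C = D/d = 56.0/10.8 = 5.1852
K_W = (4C−1)/(4C−4) + 0.615/C = 19.741/16.741 + 0.1186 = 1.2978

1.298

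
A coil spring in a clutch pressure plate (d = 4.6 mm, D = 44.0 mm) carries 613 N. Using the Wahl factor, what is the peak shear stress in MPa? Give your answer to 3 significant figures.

813 MPa

Spring index C = D/d = 44.0/4.6 = 9.5652
K_W = (4C−1)/(4C−4) + 0.615/C = 37.261/34.261 + 0.0643 = 1.1519
τ₀ = 8FD/(πd³) = 8·613·44.0/(π·4.6³) = 215776/305.79 = 705.63 MPa
τ_max = K·τ₀ = 1.1519 × 705.63 = 812.79 MPa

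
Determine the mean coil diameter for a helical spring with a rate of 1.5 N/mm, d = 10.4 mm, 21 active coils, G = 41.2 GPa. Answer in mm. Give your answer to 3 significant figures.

D = (Gd⁴/(8N_a·k))^(1/3) = (41.2×10³·10.4⁴/(8·21·1.5))^(1/3)
  = (1.91263e+06)^(1/3) = 124.1300 mm

124 mm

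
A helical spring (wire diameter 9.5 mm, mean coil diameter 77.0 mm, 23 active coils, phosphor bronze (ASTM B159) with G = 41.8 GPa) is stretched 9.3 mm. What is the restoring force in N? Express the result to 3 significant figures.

37.7 N

k = Gd⁴/(8D³N_a) = (41.8×10³)(9.5⁴)/(8·77.0³·23) = 4.053 N/mm
F = k·δ = 4.053 × 9.3 = 37.693 N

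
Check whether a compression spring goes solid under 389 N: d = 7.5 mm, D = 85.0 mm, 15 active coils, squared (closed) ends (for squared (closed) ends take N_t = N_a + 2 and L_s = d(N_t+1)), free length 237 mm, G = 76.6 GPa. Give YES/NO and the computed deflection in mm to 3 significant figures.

YES, δ = 118 mm

k = Gd⁴/(8D³N_a) = (76.6×10³)(7.5⁴)/(8·85.0³·15) = 3.2888 N/mm
N_t = 17; L_s = 7.5·18 = 135 mm; δ_solid = L₀ − L_s = 237 − 135 = 102 mm
δ = F/k = 389/3.2888 = 118.28 mm
δ ≥ δ_solid → spring goes solid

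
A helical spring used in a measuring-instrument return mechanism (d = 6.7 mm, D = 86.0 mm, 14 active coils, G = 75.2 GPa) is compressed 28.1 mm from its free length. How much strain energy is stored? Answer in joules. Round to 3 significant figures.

k = Gd⁴/(8D³N_a) = (75.2×10³)(6.7⁴)/(8·86.0³·14) = 2.1272 N/mm
U = ½kδ² = 0.5 × 2.1272 × 28.1² = 839.82 N·mm = 0.83982 J

0.840 J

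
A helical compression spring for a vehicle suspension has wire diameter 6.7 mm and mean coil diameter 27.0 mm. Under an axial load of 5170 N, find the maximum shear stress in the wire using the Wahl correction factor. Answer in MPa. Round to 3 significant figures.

1650 MPa

Spring index C = D/d = 27.0/6.7 = 4.0299
K_W = (4C−1)/(4C−4) + 0.615/C = 15.119/12.119 + 0.1526 = 1.4001
τ₀ = 8FD/(πd³) = 8·5170·27.0/(π·6.7³) = 1.11672e+06/944.87 = 1181.9 MPa
τ_max = K·τ₀ = 1.4001 × 1181.9 = 1654.8 MPa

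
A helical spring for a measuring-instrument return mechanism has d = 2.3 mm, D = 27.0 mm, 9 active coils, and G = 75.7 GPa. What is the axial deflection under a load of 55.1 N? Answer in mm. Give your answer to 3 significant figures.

36.9 mm

k = Gd⁴/(8D³N_a) = (75.7×10³)(2.3⁴)/(8·27.0³·9) = 1.4948 N/mm
δ = F/k = 55.1 / 1.4948 = 36.861 mm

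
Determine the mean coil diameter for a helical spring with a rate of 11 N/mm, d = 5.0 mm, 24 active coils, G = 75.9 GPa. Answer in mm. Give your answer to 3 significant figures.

28.2 mm

D = (Gd⁴/(8N_a·k))^(1/3) = (75.9×10³·5.0⁴/(8·24·11))^(1/3)
  = (22460.9)^(1/3) = 28.2147 mm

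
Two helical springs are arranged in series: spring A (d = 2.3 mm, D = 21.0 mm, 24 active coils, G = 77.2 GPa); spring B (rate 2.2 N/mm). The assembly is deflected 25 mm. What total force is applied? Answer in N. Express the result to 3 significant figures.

19.6 N

k_A = Gd⁴/(8D³N_a) = (77.2×10³)(2.3⁴)/(8·21.0³·24) = 1.215 N/mm
Series: 1/k_eq = 1/1.215 + 1/2.2 = 1.2776; k_eq = 0.78272 N/mm
F = k_eq·δ = 0.78272·25 = 19.568 N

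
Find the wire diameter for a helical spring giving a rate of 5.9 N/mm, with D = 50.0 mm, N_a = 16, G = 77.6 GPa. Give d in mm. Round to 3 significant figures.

5.91 mm

d = (8D³N_a·k / G)^(1/4) = (8·50.0³·16·5.9 / (77.6×10³))^0.25
  = (1216.5)^0.25 = 5.9058 mm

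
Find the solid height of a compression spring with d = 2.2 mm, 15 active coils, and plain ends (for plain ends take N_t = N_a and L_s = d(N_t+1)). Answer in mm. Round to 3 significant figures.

plain ends: N_t = N_a = 15
L_s = d·(N_t+1) = 2.2 × 16 = 35.2 mm

35.2 mm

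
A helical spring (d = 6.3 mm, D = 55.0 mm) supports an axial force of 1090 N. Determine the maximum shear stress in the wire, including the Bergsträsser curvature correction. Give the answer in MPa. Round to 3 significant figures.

Spring index C = D/d = 55.0/6.3 = 8.7302
K_B = (4C+2)/(4C−3) = 36.921/31.921 = 1.1566
τ₀ = 8FD/(πd³) = 8·1090·55.0/(π·6.3³) = 479600/785.55 = 610.53 MPa
τ_max = K·τ₀ = 1.1566 × 610.53 = 706.16 MPa

706 MPa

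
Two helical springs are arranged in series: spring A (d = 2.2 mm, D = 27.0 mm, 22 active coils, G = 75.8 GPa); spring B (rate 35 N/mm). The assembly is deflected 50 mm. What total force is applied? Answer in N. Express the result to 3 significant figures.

25.3 N

k_A = Gd⁴/(8D³N_a) = (75.8×10³)(2.2⁴)/(8·27.0³·22) = 0.51257 N/mm
Series: 1/k_eq = 1/0.51257 + 1/35 = 1.9795; k_eq = 0.50518 N/mm
F = k_eq·δ = 0.50518·50 = 25.259 N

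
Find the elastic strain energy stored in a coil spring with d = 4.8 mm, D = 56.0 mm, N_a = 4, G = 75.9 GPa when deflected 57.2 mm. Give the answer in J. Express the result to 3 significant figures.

k = Gd⁴/(8D³N_a) = (75.9×10³)(4.8⁴)/(8·56.0³·4) = 7.1696 N/mm
U = ½kδ² = 0.5 × 7.1696 × 57.2² = 11729 N·mm = 11.729 J

11.7 J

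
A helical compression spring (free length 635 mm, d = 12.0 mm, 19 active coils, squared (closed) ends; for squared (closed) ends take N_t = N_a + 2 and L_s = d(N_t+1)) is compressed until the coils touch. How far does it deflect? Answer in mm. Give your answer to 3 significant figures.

N_t = 21; L_s = 12.0·22 = 264 mm
δ_solid = L₀ − L_s = 635 − 264 = 371 mm

371 mm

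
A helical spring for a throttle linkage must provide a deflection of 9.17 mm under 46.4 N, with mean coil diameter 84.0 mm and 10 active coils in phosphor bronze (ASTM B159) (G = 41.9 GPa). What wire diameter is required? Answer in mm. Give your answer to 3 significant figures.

8.70 mm

Required rate k = F/δ = 46.4/9.17 = 5.06 N/mm
d = (8D³N_a·k / G)^(1/4) = (8·84.0³·10·5.06 / (41.9×10³))^0.25
  = (5726.1)^0.25 = 8.6989 mm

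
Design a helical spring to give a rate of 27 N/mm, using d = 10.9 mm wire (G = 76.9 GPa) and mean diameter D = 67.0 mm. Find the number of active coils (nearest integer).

N_a = Gd⁴/(8D³k) = (76.9×10³ × 10.9⁴)/(8 × 67.0³ × 27)
    = 1.08551e+09 / 6.49648e+07 = 16.71 → 17 coils

17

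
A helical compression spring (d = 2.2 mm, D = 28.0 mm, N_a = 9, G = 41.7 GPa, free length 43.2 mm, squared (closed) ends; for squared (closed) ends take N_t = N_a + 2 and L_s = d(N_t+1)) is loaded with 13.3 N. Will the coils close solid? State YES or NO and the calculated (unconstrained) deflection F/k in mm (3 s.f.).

YES, δ = 21.5 mm

k = Gd⁴/(8D³N_a) = (41.7×10³)(2.2⁴)/(8·28.0³·9) = 0.61805 N/mm
N_t = 11; L_s = 2.2·12 = 26.4 mm; δ_solid = L₀ − L_s = 43.2 − 26.4 = 16.8 mm
δ = F/k = 13.3/0.61805 = 21.519 mm
δ ≥ δ_solid → spring goes solid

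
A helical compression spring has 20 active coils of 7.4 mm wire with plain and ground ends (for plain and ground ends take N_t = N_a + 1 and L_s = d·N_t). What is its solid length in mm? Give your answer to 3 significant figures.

plain and ground ends: N_t = N_a + 1 = 20 + 1 = 21
L_s = d·N_t = 7.4 × 21 = 155.4 mm

155 mm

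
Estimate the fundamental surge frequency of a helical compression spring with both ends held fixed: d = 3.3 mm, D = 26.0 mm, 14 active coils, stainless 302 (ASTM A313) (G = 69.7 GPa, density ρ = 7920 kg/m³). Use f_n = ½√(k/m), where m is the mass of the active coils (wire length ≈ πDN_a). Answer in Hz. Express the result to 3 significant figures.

116 Hz

k = Gd⁴/(8D³N_a) = (69.7×10³)(3.3⁴)/(8·26.0³·14) = 4.199 N/mm = 4199 N/m
Wire length L = πDN_a = π·26.0·14 = 1143.5 mm
m = ρ·(πd²/4)·L = 7920 × 8.553×10⁻⁶ m² × 1.1435 m = 0.077463 kg
f_n = ½√(k/m) = 0.5·√(4199/0.077463) = 0.5·√(54207) = 116.41 Hz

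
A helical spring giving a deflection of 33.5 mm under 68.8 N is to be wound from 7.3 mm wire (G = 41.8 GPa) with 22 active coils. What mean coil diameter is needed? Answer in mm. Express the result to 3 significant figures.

Required rate k = F/δ = 68.8/33.5 = 2.0537 N/mm
D = (Gd⁴/(8N_a·k))^(1/3) = (41.8×10³·7.3⁴/(8·22·2.0537))^(1/3)
  = (328406)^(1/3) = 68.9928 mm

69.0 mm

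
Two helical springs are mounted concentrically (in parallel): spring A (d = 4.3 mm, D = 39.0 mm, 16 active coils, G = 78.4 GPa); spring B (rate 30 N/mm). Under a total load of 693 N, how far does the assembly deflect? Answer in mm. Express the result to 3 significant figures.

20.7 mm

k_A = Gd⁴/(8D³N_a) = (78.4×10³)(4.3⁴)/(8·39.0³·16) = 3.5301 N/mm
Parallel: k_eq = 3.5301 + 30 = 33.53 N/mm
δ = F/k_eq = 693/33.53 = 20.668 mm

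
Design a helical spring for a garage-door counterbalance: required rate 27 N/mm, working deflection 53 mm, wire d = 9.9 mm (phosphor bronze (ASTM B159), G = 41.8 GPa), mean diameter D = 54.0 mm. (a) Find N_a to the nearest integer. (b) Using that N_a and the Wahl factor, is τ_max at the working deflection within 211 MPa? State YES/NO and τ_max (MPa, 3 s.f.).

(a) 12 coils; (b) NO, τ_max = 256 MPa

N_a = Gd⁴/(8D³k) = (41.8×10³)(9.9⁴)/(8·54.0³·27) = 11.81 → N_a = 12
Actual rate k = Gd⁴/(8D³·12) = 26.562 N/mm
Working load F = kδ = 26.562·53 = 1407.8 N
C = 54.0/9.9 = 5.4545; K_W = (4C−1)/(4C−4)+0.615/C = 1.2811
τ_max = K_W·8FD/(πd³) = 1.2811·199.51 = 255.6 MPa
τ_max > 211 MPa → exceeds allowable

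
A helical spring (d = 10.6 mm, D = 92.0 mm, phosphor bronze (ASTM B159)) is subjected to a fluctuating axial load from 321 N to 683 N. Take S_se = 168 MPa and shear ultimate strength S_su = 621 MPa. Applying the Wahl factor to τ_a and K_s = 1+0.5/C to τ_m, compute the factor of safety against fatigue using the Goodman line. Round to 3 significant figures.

C = D/d = 92.0/10.6 = 8.6792; K_W = (4C−1)/(4C−4)+0.615/C = 1.1685; K_s = 1+0.5/C = 1.0576
F_a = (F_max−F_min)/2 = 181 N; F_m = (F_max+F_min)/2 = 502 N
τ_a = K_W·8F_aD/(πd³) = 1.1685 × 35.603 = 41.603 MPa
τ_m = K_s·8F_mD/(πd³) = 1.0576 × 98.745 = 104.43 MPa
Goodman: 1/n_f = τ_a/S_se + τ_m/S_su = 41.603/168 + 104.43/621 = 0.24764 + 0.16817 = 0.41581
n_f = 1/0.41581 = 2.405

2.40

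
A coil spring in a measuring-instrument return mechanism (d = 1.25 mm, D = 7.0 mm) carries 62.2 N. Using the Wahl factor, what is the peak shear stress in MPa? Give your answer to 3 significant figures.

Spring index C = D/d = 7.0/1.25 = 5.6000
K_W = (4C−1)/(4C−4) + 0.615/C = 21.400/18.400 + 0.1098 = 1.2729
τ₀ = 8FD/(πd³) = 8·62.2·7.0/(π·1.25³) = 3483.2/6.1359 = 567.67 MPa
τ_max = K·τ₀ = 1.2729 × 567.67 = 722.57 MPa

723 MPa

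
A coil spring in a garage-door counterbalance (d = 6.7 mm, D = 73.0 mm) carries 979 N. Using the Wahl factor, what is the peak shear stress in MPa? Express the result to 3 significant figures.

Spring index C = D/d = 73.0/6.7 = 10.8955
K_W = (4C−1)/(4C−4) + 0.615/C = 42.582/39.582 + 0.0564 = 1.1322
τ₀ = 8FD/(πd³) = 8·979·73.0/(π·6.7³) = 571736/944.87 = 605.09 MPa
τ_max = K·τ₀ = 1.1322 × 605.09 = 685.11 MPa

685 MPa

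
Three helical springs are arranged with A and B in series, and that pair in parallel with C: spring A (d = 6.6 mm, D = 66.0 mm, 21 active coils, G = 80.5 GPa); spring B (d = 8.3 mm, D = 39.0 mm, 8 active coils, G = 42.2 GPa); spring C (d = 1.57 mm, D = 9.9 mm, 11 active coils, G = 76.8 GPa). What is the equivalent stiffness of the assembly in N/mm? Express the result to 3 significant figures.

8.45 N/mm

k_A = Gd⁴/(8D³N_a) = (80.5×10³)(6.6⁴)/(8·66.0³·21) = 3.1625 N/mm
k_B = Gd⁴/(8D³N_a) = (42.2×10³)(8.3⁴)/(8·39.0³·8) = 52.753 N/mm
k_C = Gd⁴/(8D³N_a) = (76.8×10³)(1.57⁴)/(8·9.9³·11) = 5.4648 N/mm
Springs A,B series: k_AB = 1/(1/3.1625+1/52.753) = 2.9836 N/mm; parallel with C: k_eq = 2.9836+5.4648 = 8.4484 N/mm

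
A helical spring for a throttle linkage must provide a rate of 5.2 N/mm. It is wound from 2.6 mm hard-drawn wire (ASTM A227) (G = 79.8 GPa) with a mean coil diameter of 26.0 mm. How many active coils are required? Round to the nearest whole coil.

N_a = Gd⁴/(8D³k) = (79.8×10³ × 2.6⁴)/(8 × 26.0³ × 5.2)
    = 3.64667e+06 / 731162 = 4.988 → 5 coils

5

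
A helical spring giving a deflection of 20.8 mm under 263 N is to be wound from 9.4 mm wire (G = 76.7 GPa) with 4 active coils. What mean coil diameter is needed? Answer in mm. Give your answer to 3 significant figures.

Required rate k = F/δ = 263/20.8 = 12.644 N/mm
D = (Gd⁴/(8N_a·k))^(1/3) = (76.7×10³·9.4⁴/(8·4·12.644))^(1/3)
  = (1.48001e+06)^(1/3) = 113.9606 mm

114 mm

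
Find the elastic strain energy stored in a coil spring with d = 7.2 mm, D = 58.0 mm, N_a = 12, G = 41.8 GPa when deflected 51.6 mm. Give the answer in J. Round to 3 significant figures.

7.98 J

k = Gd⁴/(8D³N_a) = (41.8×10³)(7.2⁴)/(8·58.0³·12) = 5.9972 N/mm
U = ½kδ² = 0.5 × 5.9972 × 51.6² = 7984 N·mm = 7.984 J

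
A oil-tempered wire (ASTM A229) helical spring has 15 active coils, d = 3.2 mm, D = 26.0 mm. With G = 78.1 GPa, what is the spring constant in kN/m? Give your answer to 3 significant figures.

3.88 kN/m

k = Gd⁴/(8D³N_a) = (78.1×10³ × 3.2⁴) / (8 × 26.0³ × 15)
  = 8.18938e+06 / 2.10912e+06 = 3.8828 N/mm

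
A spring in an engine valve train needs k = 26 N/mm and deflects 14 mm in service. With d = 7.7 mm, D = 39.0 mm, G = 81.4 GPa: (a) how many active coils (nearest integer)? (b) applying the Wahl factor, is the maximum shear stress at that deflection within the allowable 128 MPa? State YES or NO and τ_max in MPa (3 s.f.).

(a) 23 coils; (b) YES, τ_max = 104 MPa

N_a = Gd⁴/(8D³k) = (81.4×10³)(7.7⁴)/(8·39.0³·26) = 23.19 → N_a = 23
Actual rate k = Gd⁴/(8D³·23) = 26.217 N/mm
Working load F = kδ = 26.217·14 = 367.03 N
C = 39.0/7.7 = 5.0649; K_W = (4C−1)/(4C−4)+0.615/C = 1.3059
τ_max = K_W·8FD/(πd³) = 1.3059·79.843 = 104.27 MPa
τ_max ≤ 128 MPa → acceptable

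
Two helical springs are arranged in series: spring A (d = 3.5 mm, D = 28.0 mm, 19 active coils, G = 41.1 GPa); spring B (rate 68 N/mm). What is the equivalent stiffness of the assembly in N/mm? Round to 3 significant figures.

k_A = Gd⁴/(8D³N_a) = (41.1×10³)(3.5⁴)/(8·28.0³·19) = 1.8484 N/mm
Series: 1/k_eq = 1/1.8484 + 1/68 = 0.55571; k_eq = 1.7995 N/mm

1.80 N/mm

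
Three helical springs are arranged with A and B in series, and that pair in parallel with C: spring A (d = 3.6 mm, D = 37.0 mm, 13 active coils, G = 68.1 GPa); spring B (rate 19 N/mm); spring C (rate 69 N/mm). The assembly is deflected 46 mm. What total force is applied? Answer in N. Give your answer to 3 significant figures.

3260 N

k_A = Gd⁴/(8D³N_a) = (68.1×10³)(3.6⁴)/(8·37.0³·13) = 2.1713 N/mm
Springs A,B series: k_AB = 1/(1/2.1713+1/19) = 1.9486 N/mm; parallel with C: k_eq = 1.9486+69 = 70.949 N/mm
F = k_eq·δ = 70.949·46 = 3263.6 N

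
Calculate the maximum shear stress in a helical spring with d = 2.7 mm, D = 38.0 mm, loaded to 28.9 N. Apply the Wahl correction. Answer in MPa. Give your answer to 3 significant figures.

156 MPa

Spring index C = D/d = 38.0/2.7 = 14.0741
K_W = (4C−1)/(4C−4) + 0.615/C = 55.296/52.296 + 0.0437 = 1.1011
τ₀ = 8FD/(πd³) = 8·28.9·38.0/(π·2.7³) = 8785.6/61.836 = 142.08 MPa
τ_max = K·τ₀ = 1.1011 × 142.08 = 156.44 MPa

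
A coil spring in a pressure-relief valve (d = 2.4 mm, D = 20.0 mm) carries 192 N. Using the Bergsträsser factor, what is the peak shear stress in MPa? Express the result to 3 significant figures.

Spring index C = D/d = 20.0/2.4 = 8.3333
K_B = (4C+2)/(4C−3) = 35.333/30.333 = 1.1648
τ₀ = 8FD/(πd³) = 8·192·20.0/(π·2.4³) = 30720/43.429 = 707.36 MPa
τ_max = K·τ₀ = 1.1648 × 707.36 = 823.95 MPa

824 MPa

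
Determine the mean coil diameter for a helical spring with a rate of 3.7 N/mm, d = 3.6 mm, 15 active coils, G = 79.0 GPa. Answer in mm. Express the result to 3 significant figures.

31.0 mm

D = (Gd⁴/(8N_a·k))^(1/3) = (79.0×10³·3.6⁴/(8·15·3.7))^(1/3)
  = (29885.1)^(1/3) = 31.0326 mm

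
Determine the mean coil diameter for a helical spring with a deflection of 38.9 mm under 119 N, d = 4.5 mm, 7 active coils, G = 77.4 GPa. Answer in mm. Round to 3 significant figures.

57.0 mm

Required rate k = F/δ = 119/38.9 = 3.0591 N/mm
D = (Gd⁴/(8N_a·k))^(1/3) = (77.4×10³·4.5⁴/(8·7·3.0591))^(1/3)
  = (185270)^(1/3) = 57.0079 mm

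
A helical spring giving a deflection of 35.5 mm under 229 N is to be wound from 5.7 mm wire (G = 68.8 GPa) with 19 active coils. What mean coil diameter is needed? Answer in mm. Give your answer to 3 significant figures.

42.0 mm

Required rate k = F/δ = 229/35.5 = 6.4507 N/mm
D = (Gd⁴/(8N_a·k))^(1/3) = (68.8×10³·5.7⁴/(8·19·6.4507))^(1/3)
  = (74069.1)^(1/3) = 41.9964 mm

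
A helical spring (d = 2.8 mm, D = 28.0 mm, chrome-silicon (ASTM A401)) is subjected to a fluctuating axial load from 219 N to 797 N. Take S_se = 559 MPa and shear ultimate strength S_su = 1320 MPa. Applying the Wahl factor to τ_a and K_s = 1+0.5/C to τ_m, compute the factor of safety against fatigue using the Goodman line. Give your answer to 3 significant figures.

C = D/d = 28.0/2.8 = 10.0000; K_W = (4C−1)/(4C−4)+0.615/C = 1.1448; K_s = 1+0.5/C = 1.0500
F_a = (F_max−F_min)/2 = 289 N; F_m = (F_max+F_min)/2 = 508 N
τ_a = K_W·8F_aD/(πd³) = 1.1448 × 938.69 = 1074.6 MPa
τ_m = K_s·8F_mD/(πd³) = 1.0500 × 1650 = 1732.5 MPa
Goodman: 1/n_f = τ_a/S_se + τ_m/S_su = 1074.6/559 + 1732.5/1320 = 1.92244 + 1.31251 = 3.2349
n_f = 1/3.2349 = 0.3091

0.309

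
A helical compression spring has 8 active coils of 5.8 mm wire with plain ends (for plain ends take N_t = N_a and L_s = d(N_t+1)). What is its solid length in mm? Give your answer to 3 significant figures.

plain ends: N_t = N_a = 8
L_s = d·(N_t+1) = 5.8 × 9 = 52.2 mm

52.2 mm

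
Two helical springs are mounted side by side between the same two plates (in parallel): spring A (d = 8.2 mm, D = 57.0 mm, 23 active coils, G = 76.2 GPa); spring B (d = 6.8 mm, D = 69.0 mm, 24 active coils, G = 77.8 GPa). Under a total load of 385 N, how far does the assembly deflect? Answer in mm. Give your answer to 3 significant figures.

k_A = Gd⁴/(8D³N_a) = (76.2×10³)(8.2⁴)/(8·57.0³·23) = 10.11 N/mm
k_B = Gd⁴/(8D³N_a) = (77.8×10³)(6.8⁴)/(8·69.0³·24) = 2.6373 N/mm
Parallel: k_eq = 10.11 + 2.6373 = 12.748 N/mm
δ = F/k_eq = 385/12.748 = 30.201 mm

30.2 mm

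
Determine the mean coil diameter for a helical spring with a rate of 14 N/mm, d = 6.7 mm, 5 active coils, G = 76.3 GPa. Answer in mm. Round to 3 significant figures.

65.0 mm

D = (Gd⁴/(8N_a·k))^(1/3) = (76.3×10³·6.7⁴/(8·5·14))^(1/3)
  = (274559)^(1/3) = 64.9948 mm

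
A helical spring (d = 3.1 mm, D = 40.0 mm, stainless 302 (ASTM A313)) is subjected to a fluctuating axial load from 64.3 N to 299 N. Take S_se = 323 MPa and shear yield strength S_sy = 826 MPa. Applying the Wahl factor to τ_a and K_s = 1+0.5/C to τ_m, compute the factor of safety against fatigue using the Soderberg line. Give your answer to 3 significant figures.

C = D/d = 40.0/3.1 = 12.9032; K_W = (4C−1)/(4C−4)+0.615/C = 1.1107; K_s = 1+0.5/C = 1.0388
F_a = (F_max−F_min)/2 = 117.35 N; F_m = (F_max+F_min)/2 = 181.65 N
τ_a = K_W·8F_aD/(πd³) = 1.1107 × 401.23 = 445.64 MPa
τ_m = K_s·8F_mD/(πd³) = 1.0388 × 621.08 = 645.15 MPa
Soderberg: 1/n_f = τ_a/S_se + τ_m/S_sy = 445.64/323 + 645.15/826 = 1.37969 + 0.78105 = 2.1607
n_f = 1/2.1607 = 0.4628

0.463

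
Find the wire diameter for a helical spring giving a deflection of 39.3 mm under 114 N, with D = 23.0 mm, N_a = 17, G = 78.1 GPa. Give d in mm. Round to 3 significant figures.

2.80 mm

Required rate k = F/δ = 114/39.3 = 2.9008 N/mm
d = (8D³N_a·k / G)^(1/4) = (8·23.0³·17·2.9008 / (78.1×10³))^0.25
  = (61.459)^0.25 = 2.7999 mm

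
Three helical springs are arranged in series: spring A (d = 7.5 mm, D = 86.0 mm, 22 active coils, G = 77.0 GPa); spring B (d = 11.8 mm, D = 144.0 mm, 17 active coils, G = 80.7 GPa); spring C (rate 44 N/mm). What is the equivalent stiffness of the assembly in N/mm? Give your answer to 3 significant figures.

1.35 N/mm

k_A = Gd⁴/(8D³N_a) = (77.0×10³)(7.5⁴)/(8·86.0³·22) = 2.1763 N/mm
k_B = Gd⁴/(8D³N_a) = (80.7×10³)(11.8⁴)/(8·144.0³·17) = 3.8528 N/mm
Series: 1/k_eq = 1/2.1763 + 1/3.8528 + 1/44 = 0.74177; k_eq = 1.3481 N/mm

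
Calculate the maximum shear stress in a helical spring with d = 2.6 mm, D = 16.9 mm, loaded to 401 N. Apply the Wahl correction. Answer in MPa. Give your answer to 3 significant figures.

Spring index C = D/d = 16.9/2.6 = 6.5000
K_W = (4C−1)/(4C−4) + 0.615/C = 25.000/22.000 + 0.0946 = 1.2310
τ₀ = 8FD/(πd³) = 8·401·16.9/(π·2.6³) = 54215.2/55.217 = 981.86 MPa
τ_max = K·τ₀ = 1.2310 × 981.86 = 1208.7 MPa

1210 MPa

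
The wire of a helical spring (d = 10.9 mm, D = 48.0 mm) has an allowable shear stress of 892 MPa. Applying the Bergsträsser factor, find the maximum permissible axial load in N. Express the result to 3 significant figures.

C = D/d = 48.0/10.9 = 4.4037
K_B = (4C+2)/(4C−3) = 19.615/14.615 = 1.3421
τ_max = K·8FD/(πd³) → F_max = τ_allow·πd³/(8DK)
F_max = 892·π·10.9³/(8·48.0·1.3421) = 3.6291e+06/515.37 = 7041.6 N

7040 N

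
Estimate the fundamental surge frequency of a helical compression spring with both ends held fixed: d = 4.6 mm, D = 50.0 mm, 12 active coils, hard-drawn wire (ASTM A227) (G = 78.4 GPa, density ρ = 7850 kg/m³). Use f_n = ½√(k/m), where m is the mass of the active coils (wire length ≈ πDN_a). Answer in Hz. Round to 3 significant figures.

k = Gd⁴/(8D³N_a) = (78.4×10³)(4.6⁴)/(8·50.0³·12) = 2.9253 N/mm = 2925.3 N/m
Wire length L = πDN_a = π·50.0·12 = 1885 mm
m = ρ·(πd²/4)·L = 7850 × 16.619×10⁻⁶ m² × 1.885 m = 0.24591 kg
f_n = ½√(k/m) = 0.5·√(2925.3/0.24591) = 0.5·√(11896) = 54.534 Hz

54.5 Hz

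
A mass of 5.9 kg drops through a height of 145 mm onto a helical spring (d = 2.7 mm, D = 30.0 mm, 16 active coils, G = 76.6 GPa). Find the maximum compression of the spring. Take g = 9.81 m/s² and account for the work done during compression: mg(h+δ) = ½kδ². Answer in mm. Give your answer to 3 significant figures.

k = Gd⁴/(8D³N_a) = (76.6×10³)(2.7⁴)/(8·30.0³·16) = 1.1779 N/mm
W = mg = 5.9 × 9.81 = 57.879 N
½kδ² − Wδ − Wh = 0 → δ = (W + √(W² + 2kWh))/k
δ = (57.879 + √(3350 + 19771))/1.1779 = (57.879 + 152.06)/1.1779 = 178.23 mm

178 mm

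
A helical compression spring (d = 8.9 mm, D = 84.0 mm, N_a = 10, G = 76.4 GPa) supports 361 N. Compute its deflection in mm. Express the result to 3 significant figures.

k = Gd⁴/(8D³N_a) = (76.4×10³)(8.9⁴)/(8·84.0³·10) = 10.109 N/mm
δ = F/k = 361 / 10.109 = 35.709 mm

35.7 mm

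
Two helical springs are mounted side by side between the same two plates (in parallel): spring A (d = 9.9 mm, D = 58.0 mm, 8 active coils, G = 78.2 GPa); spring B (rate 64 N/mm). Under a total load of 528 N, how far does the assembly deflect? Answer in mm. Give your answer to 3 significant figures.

k_A = Gd⁴/(8D³N_a) = (78.2×10³)(9.9⁴)/(8·58.0³·8) = 60.157 N/mm
Parallel: k_eq = 60.157 + 64 = 124.16 N/mm
δ = F/k_eq = 528/124.16 = 4.2527 mm

4.25 mm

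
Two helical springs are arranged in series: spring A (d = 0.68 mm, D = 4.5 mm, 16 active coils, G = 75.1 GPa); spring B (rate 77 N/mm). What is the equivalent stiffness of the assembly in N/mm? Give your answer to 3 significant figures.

k_A = Gd⁴/(8D³N_a) = (75.1×10³)(0.68⁴)/(8·4.5³·16) = 1.3767 N/mm
Series: 1/k_eq = 1/1.3767 + 1/77 = 0.73938; k_eq = 1.3525 N/mm

1.35 N/mm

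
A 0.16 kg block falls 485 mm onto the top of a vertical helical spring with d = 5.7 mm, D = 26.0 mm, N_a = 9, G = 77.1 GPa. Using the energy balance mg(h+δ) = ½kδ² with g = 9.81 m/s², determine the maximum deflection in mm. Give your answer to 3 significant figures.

k = Gd⁴/(8D³N_a) = (77.1×10³)(5.7⁴)/(8·26.0³·9) = 64.313 N/mm
W = mg = 0.16 × 9.81 = 1.5696 N
½kδ² − Wδ − Wh = 0 → δ = (W + √(W² + 2kWh))/k
δ = (1.5696 + √(2.4636 + 97917.9))/64.313 = (1.5696 + 312.92)/64.313 = 4.89 mm

4.89 mm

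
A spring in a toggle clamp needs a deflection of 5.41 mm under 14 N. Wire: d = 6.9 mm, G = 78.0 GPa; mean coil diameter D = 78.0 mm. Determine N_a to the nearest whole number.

18

Required rate k = F/δ = 14/5.41 = 2.5878 N/mm
N_a = Gd⁴/(8D³k) = (78.0×10³ × 6.9⁴)/(8 × 78.0³ × 2.5878)
    = 1.76804e+08 / 9.82437e+06 = 18 → 18 coils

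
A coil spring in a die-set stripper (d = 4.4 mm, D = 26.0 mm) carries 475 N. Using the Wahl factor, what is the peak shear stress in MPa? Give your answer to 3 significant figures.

Spring index C = D/d = 26.0/4.4 = 5.9091
K_W = (4C−1)/(4C−4) + 0.615/C = 22.636/19.636 + 0.1041 = 1.2569
τ₀ = 8FD/(πd³) = 8·475·26.0/(π·4.4³) = 98800/267.61 = 369.19 MPa
τ_max = K·τ₀ = 1.2569 × 369.19 = 464.02 MPa

464 MPa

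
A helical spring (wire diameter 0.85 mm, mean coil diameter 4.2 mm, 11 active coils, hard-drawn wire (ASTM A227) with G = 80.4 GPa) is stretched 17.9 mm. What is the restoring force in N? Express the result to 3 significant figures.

115 N

k = Gd⁴/(8D³N_a) = (80.4×10³)(0.85⁴)/(8·4.2³·11) = 6.4373 N/mm
F = k·δ = 6.4373 × 17.9 = 115.23 N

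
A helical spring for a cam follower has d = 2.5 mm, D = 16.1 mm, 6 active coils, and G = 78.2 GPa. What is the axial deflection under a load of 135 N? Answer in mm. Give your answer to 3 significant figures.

k = Gd⁴/(8D³N_a) = (78.2×10³)(2.5⁴)/(8·16.1³·6) = 15.249 N/mm
δ = F/k = 135 / 15.249 = 8.8529 mm

8.85 mm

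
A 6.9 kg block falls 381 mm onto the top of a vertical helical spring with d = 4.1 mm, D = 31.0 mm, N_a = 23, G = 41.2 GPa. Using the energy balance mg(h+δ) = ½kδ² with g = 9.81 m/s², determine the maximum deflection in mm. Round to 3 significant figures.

k = Gd⁴/(8D³N_a) = (41.2×10³)(4.1⁴)/(8·31.0³·23) = 2.1239 N/mm
W = mg = 6.9 × 9.81 = 67.689 N
½kδ² − Wδ − Wh = 0 → δ = (W + √(W² + 2kWh))/k
δ = (67.689 + √(4581.8 + 109548))/2.1239 = (67.689 + 337.83)/2.1239 = 190.93 mm

191 mm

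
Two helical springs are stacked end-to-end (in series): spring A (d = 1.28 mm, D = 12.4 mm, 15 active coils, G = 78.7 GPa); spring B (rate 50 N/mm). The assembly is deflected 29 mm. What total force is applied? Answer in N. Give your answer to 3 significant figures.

26.3 N

k_A = Gd⁴/(8D³N_a) = (78.7×10³)(1.28⁴)/(8·12.4³·15) = 0.92335 N/mm
Series: 1/k_eq = 1/0.92335 + 1/50 = 1.103; k_eq = 0.90661 N/mm
F = k_eq·δ = 0.90661·29 = 26.292 N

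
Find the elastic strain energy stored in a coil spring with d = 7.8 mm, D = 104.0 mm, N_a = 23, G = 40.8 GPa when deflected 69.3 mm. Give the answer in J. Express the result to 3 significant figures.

k = Gd⁴/(8D³N_a) = (40.8×10³)(7.8⁴)/(8·104.0³·23) = 0.72966 N/mm
U = ½kδ² = 0.5 × 0.72966 × 69.3² = 1752.1 N·mm = 1.7521 J

1.75 J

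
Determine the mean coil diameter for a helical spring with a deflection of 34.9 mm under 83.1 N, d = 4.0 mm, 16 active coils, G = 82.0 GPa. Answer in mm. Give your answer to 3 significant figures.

Required rate k = F/δ = 83.1/34.9 = 2.3811 N/mm
D = (Gd⁴/(8N_a·k))^(1/3) = (82.0×10³·4.0⁴/(8·16·2.3811))^(1/3)
  = (68876.1)^(1/3) = 40.9911 mm

41.0 mm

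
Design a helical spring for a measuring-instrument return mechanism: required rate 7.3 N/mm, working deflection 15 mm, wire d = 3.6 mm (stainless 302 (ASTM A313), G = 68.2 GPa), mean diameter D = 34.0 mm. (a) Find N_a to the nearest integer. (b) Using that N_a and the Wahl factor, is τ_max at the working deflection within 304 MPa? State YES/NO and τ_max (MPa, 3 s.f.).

N_a = Gd⁴/(8D³k) = (68.2×10³)(3.6⁴)/(8·34.0³·7.3) = 4.991 → N_a = 5
Actual rate k = Gd⁴/(8D³·5) = 7.2861 N/mm
Working load F = kδ = 7.2861·15 = 109.29 N
C = 34.0/3.6 = 9.4444; K_W = (4C−1)/(4C−4)+0.615/C = 1.1539
τ_max = K_W·8FD/(πd³) = 1.1539·202.82 = 234.04 MPa
τ_max ≤ 304 MPa → acceptable

(a) 5 coils; (b) YES, τ_max = 234 MPa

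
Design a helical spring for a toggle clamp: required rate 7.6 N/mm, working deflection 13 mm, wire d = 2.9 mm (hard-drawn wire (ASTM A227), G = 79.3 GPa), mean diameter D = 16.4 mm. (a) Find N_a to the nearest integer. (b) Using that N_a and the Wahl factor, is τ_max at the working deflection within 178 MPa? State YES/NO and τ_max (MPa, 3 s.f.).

N_a = Gd⁴/(8D³k) = (79.3×10³)(2.9⁴)/(8·16.4³·7.6) = 20.91 → N_a = 21
Actual rate k = Gd⁴/(8D³·21) = 7.5688 N/mm
Working load F = kδ = 7.5688·13 = 98.394 N
C = 16.4/2.9 = 5.6552; K_W = (4C−1)/(4C−4)+0.615/C = 1.2699
τ_max = K_W·8FD/(πd³) = 1.2699·168.48 = 213.95 MPa
τ_max > 178 MPa → exceeds allowable

(a) 21 coils; (b) NO, τ_max = 214 MPa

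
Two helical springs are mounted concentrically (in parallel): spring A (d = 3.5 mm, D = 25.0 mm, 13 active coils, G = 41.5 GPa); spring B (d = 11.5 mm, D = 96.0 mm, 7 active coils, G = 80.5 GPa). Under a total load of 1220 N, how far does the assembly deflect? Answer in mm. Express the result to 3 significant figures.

37.8 mm

k_A = Gd⁴/(8D³N_a) = (41.5×10³)(3.5⁴)/(8·25.0³·13) = 3.8324 N/mm
k_B = Gd⁴/(8D³N_a) = (80.5×10³)(11.5⁴)/(8·96.0³·7) = 28.417 N/mm
Parallel: k_eq = 3.8324 + 28.417 = 32.25 N/mm
δ = F/k_eq = 1220/32.25 = 37.83 mm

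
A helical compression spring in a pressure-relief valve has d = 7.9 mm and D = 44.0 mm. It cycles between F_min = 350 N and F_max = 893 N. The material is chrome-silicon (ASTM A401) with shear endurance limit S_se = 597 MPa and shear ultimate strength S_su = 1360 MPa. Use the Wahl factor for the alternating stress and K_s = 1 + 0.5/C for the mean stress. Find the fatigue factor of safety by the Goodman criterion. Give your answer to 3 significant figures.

C = D/d = 44.0/7.9 = 5.5696; K_W = (4C−1)/(4C−4)+0.615/C = 1.2745; K_s = 1+0.5/C = 1.0898
F_a = (F_max−F_min)/2 = 271.5 N; F_m = (F_max+F_min)/2 = 621.5 N
τ_a = K_W·8F_aD/(πd³) = 1.2745 × 61.699 = 78.639 MPa
τ_m = K_s·8F_mD/(πd³) = 1.0898 × 141.24 = 153.92 MPa
Goodman: 1/n_f = τ_a/S_se + τ_m/S_su = 78.639/597 + 153.92/1360 = 0.13172 + 0.11317 = 0.2449
n_f = 1/0.2449 = 4.083

4.08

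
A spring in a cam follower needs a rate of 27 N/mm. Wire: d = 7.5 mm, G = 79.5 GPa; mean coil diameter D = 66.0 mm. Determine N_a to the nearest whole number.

N_a = Gd⁴/(8D³k) = (79.5×10³ × 7.5⁴)/(8 × 66.0³ × 27)
    = 2.51543e+08 / 6.20991e+07 = 4.051 → 4 coils

4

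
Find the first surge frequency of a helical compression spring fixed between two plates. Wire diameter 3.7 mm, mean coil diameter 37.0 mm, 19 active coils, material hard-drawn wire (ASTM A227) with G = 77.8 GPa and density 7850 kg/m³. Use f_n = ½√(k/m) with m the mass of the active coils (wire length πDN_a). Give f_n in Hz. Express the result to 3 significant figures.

k = Gd⁴/(8D³N_a) = (77.8×10³)(3.7⁴)/(8·37.0³·19) = 1.8938 N/mm = 1893.8 N/m
Wire length L = πDN_a = π·37.0·19 = 2208.5 mm
m = ρ·(πd²/4)·L = 7850 × 10.752×10⁻⁶ m² × 2.2085 m = 0.18641 kg
f_n = ½√(k/m) = 0.5·√(1893.8/0.18641) = 0.5·√(10159) = 50.397 Hz

50.4 Hz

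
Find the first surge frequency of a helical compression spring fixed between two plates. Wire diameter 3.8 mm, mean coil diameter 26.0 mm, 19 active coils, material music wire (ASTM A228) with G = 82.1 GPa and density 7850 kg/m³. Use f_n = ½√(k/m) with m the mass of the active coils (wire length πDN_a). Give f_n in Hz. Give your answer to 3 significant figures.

k = Gd⁴/(8D³N_a) = (82.1×10³)(3.8⁴)/(8·26.0³·19) = 6.4079 N/mm = 6407.9 N/m
Wire length L = πDN_a = π·26.0·19 = 1551.9 mm
m = ρ·(πd²/4)·L = 7850 × 11.341×10⁻⁶ m² × 1.5519 m = 0.13817 kg
f_n = ½√(k/m) = 0.5·√(6407.9/0.13817) = 0.5·√(46378) = 107.68 Hz

108 Hz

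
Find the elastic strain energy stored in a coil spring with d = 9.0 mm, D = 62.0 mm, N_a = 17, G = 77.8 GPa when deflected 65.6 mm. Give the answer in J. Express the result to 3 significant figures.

33.9 J

k = Gd⁴/(8D³N_a) = (77.8×10³)(9.0⁴)/(8·62.0³·17) = 15.748 N/mm
U = ½kδ² = 0.5 × 15.748 × 65.6² = 33885 N·mm = 33.885 J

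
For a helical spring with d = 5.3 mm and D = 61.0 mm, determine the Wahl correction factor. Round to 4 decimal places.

1.1248

C = D/d = 61.0/5.3 = 11.5094
K_W = (4C−1)/(4C−4) + 0.615/C = 45.038/42.038 + 0.0534 = 1.1248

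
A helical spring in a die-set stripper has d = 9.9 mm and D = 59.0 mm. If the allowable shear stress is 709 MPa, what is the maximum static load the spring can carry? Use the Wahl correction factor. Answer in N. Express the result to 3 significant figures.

C = D/d = 59.0/9.9 = 5.9596
K_W = (4C−1)/(4C−4) + 0.615/C = 22.838/19.838 + 0.1032 = 1.2544
τ_max = K·8FD/(πd³) → F_max = τ_allow·πd³/(8DK)
F_max = 709·π·9.9³/(8·59.0·1.2544) = 2.1612e+06/592.08 = 3650.2 N

3650 N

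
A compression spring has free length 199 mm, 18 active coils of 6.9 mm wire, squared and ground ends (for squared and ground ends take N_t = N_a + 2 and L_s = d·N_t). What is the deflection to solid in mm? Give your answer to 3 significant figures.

N_t = 20; L_s = 6.9·20 = 138 mm
δ_solid = L₀ − L_s = 199 − 138 = 61 mm

61.0 mm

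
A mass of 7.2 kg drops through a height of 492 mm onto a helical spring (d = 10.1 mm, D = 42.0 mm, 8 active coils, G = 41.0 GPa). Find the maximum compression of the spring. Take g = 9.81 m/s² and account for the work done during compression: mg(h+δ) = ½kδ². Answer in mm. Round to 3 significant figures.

k = Gd⁴/(8D³N_a) = (41.0×10³)(10.1⁴)/(8·42.0³·8) = 89.979 N/mm
W = mg = 7.2 × 9.81 = 70.632 N
½kδ² − Wδ − Wh = 0 → δ = (W + √(W² + 2kWh))/k
δ = (70.632 + √(4988.9 + 6.25372e+06))/89.979 = (70.632 + 2501.7)/89.979 = 28.589 mm

28.6 mm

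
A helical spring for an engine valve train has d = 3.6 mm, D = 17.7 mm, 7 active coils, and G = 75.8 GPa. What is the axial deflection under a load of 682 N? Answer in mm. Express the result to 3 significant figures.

16.6 mm

k = Gd⁴/(8D³N_a) = (75.8×10³)(3.6⁴)/(8·17.7³·7) = 40.999 N/mm
δ = F/k = 682 / 40.999 = 16.635 mm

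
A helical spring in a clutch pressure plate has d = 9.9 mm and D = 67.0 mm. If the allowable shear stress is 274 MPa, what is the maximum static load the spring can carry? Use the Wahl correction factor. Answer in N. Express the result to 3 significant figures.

1280 N

C = D/d = 67.0/9.9 = 6.7677
K_W = (4C−1)/(4C−4) + 0.615/C = 26.071/23.071 + 0.0909 = 1.2209
τ_max = K·8FD/(πd³) → F_max = τ_allow·πd³/(8DK)
F_max = 274·π·9.9³/(8·67.0·1.2209) = 8.3523e+05/654.41 = 1276.3 N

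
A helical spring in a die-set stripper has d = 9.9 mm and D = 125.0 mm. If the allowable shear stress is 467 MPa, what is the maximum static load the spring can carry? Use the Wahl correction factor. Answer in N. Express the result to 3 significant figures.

C = D/d = 125.0/9.9 = 12.6263
K_W = (4C−1)/(4C−4) + 0.615/C = 49.505/46.505 + 0.0487 = 1.1132
τ_max = K·8FD/(πd³) → F_max = τ_allow·πd³/(8DK)
F_max = 467·π·9.9³/(8·125.0·1.1132) = 1.4235e+06/1113.2 = 1278.8 N

1280 N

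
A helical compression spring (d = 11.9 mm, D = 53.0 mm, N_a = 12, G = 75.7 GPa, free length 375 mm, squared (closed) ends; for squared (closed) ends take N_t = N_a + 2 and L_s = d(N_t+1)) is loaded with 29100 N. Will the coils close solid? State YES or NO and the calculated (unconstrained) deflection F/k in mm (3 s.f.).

k = Gd⁴/(8D³N_a) = (75.7×10³)(11.9⁴)/(8·53.0³·12) = 106.21 N/mm
N_t = 14; L_s = 11.9·15 = 178.5 mm; δ_solid = L₀ − L_s = 375 − 178.5 = 196.5 mm
δ = F/k = 29100/106.21 = 273.97 mm
δ ≥ δ_solid → spring goes solid

YES, δ = 274 mm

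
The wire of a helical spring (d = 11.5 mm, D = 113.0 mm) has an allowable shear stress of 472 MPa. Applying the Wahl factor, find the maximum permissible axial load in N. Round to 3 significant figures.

2170 N

C = D/d = 113.0/11.5 = 9.8261
K_W = (4C−1)/(4C−4) + 0.615/C = 38.304/35.304 + 0.0626 = 1.1476
τ_max = K·8FD/(πd³) → F_max = τ_allow·πd³/(8DK)
F_max = 472·π·11.5³/(8·113.0·1.1476) = 2.2552e+06/1037.4 = 2173.9 N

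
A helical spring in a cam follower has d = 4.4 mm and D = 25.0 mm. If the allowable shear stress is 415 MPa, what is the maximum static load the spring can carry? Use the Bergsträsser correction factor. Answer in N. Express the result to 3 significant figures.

443 N

C = D/d = 25.0/4.4 = 5.6818
K_B = (4C+2)/(4C−3) = 24.727/19.727 = 1.2535
τ_max = K·8FD/(πd³) → F_max = τ_allow·πd³/(8DK)
F_max = 415·π·4.4³/(8·25.0·1.2535) = 1.1106e+05/250.69 = 443.01 N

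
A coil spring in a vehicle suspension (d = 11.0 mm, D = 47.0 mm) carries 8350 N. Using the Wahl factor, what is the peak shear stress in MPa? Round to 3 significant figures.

1030 MPa

Spring index C = D/d = 47.0/11.0 = 4.2727
K_W = (4C−1)/(4C−4) + 0.615/C = 16.091/13.091 + 0.1439 = 1.3731
τ₀ = 8FD/(πd³) = 8·8350·47.0/(π·11.0³) = 3.1396e+06/4181.5 = 750.84 MPa
τ_max = K·τ₀ = 1.3731 × 750.84 = 1031 MPa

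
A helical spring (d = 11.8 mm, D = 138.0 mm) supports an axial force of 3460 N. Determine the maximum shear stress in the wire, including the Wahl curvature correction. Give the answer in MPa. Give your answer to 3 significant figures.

831 MPa

Spring index C = D/d = 138.0/11.8 = 11.6949
K_W = (4C−1)/(4C−4) + 0.615/C = 45.780/42.780 + 0.0526 = 1.1227
τ₀ = 8FD/(πd³) = 8·3460·138.0/(π·11.8³) = 3.81984e+06/5161.7 = 740.03 MPa
τ_max = K·τ₀ = 1.1227 × 740.03 = 830.84 MPa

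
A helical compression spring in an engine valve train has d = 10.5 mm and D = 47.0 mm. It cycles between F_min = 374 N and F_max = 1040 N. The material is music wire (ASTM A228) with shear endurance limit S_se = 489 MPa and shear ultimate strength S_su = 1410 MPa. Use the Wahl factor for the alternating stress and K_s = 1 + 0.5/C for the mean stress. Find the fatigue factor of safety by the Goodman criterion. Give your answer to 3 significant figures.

6.54

C = D/d = 47.0/10.5 = 4.4762; K_W = (4C−1)/(4C−4)+0.615/C = 1.3531; K_s = 1+0.5/C = 1.1117
F_a = (F_max−F_min)/2 = 333 N; F_m = (F_max+F_min)/2 = 707 N
τ_a = K_W·8F_aD/(πd³) = 1.3531 × 34.428 = 46.586 MPa
τ_m = K_s·8F_mD/(πd³) = 1.1117 × 73.095 = 81.26 MPa
Goodman: 1/n_f = τ_a/S_se + τ_m/S_su = 46.586/489 + 81.26/1410 = 0.09527 + 0.05763 = 0.1529
n_f = 1/0.1529 = 6.54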